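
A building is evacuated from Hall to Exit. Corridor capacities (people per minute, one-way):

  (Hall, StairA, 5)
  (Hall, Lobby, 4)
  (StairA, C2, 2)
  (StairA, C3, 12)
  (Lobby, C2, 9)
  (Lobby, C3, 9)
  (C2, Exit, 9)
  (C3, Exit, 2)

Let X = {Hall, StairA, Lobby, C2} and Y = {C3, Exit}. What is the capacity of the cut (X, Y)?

Edges leaving {Hall, StairA, Lobby, C2}: StairA→C3 (12), Lobby→C3 (9), C2→Exit (9).
Cut capacity = 12 + 9 + 9 = 30.

30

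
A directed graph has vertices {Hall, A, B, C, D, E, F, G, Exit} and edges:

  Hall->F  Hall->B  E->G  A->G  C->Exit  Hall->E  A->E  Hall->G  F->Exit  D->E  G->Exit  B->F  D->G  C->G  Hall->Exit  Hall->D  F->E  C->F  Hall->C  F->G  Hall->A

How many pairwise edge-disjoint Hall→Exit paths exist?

4

Assign every edge capacity 1; by Menger, the answer equals the max flow.
Path Hall→Exit (+1); total 1.
Path Hall→C→Exit (+1); total 2.
Path Hall→F→Exit (+1); total 3.
Path Hall→G→Exit (+1); total 4.
No residual Hall→Exit path; max flow = 4.
Certifying cut of size 4: {F→Exit, G→Exit, Hall→C, Hall→Exit}.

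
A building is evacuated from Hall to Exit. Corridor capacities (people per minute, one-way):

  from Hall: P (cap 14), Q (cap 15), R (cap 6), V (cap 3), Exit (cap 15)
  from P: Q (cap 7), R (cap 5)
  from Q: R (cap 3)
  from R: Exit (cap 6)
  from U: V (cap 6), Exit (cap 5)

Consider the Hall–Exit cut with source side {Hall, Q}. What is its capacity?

Edges leaving {Hall, Q}: Hall→P (14), Hall→R (6), Hall→V (3), Hall→Exit (15), Q→R (3).
Cut capacity = 14 + 6 + 3 + 15 + 3 = 41.

41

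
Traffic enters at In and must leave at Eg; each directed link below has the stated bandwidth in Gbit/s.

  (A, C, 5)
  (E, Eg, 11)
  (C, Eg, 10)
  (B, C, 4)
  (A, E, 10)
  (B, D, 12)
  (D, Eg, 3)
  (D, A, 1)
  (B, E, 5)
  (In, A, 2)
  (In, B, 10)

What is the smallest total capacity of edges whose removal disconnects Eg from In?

12

Augment In→A→C→Eg: bottleneck 2, flow now 2.
Augment In→B→C→Eg: bottleneck 4, flow now 6.
Augment In→B→D→Eg: bottleneck 3, flow now 9.
Augment In→B→E→Eg: bottleneck 3, flow now 12.
No augmenting path remains; maximum flow = 12.
By max-flow min-cut, the minimum cut capacity equals the max flow.
In the residual graph, reachable from In: {In}.
Min-cut edges: In→A (2), In→B (10); capacity 2 + 10 = 12.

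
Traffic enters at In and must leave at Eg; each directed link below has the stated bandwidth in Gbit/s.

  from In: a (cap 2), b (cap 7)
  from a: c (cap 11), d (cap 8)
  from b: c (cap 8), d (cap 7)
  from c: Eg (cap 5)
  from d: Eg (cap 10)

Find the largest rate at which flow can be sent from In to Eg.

Augment In→a→c→Eg: bottleneck 2, flow now 2.
Augment In→b→c→Eg: bottleneck 3, flow now 5.
Augment In→b→d→Eg: bottleneck 4, flow now 9.
No augmenting path remains; maximum flow = 9.
In the residual graph, reachable from In: {In}.
Min-cut edges: In→a (2), In→b (7); capacity 2 + 7 = 9.
This cut is saturated, so no flow can exceed 9.

9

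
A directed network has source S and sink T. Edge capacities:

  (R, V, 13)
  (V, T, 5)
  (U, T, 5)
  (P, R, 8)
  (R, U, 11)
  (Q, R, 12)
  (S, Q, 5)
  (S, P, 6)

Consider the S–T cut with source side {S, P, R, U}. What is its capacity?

Edges leaving {S, P, R, U}: S→Q (5), R→V (13), U→T (5).
Cut capacity = 5 + 13 + 5 = 23.

23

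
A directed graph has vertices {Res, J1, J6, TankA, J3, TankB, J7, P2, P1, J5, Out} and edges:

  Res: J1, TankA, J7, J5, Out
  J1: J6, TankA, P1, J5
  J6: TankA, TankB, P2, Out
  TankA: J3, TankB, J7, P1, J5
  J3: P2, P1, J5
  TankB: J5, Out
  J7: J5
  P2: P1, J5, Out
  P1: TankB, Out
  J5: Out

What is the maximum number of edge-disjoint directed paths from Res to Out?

4

Assign every edge capacity 1; by Menger, the answer equals the max flow.
Path Res→Out (+1); total 1.
Path Res→J5→Out (+1); total 2.
Path Res→J1→J6→Out (+1); total 3.
Path Res→TankA→TankB→Out (+1); total 4.
No residual Res→Out path; max flow = 4.
Certifying cut of size 4: {J5→Out, Res→J1, Res→Out, Res→TankA}.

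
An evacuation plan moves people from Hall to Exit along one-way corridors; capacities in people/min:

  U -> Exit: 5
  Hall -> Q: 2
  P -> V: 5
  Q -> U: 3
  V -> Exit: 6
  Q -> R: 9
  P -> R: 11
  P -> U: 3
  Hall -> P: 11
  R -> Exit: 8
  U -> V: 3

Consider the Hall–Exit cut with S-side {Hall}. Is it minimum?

Given cut capacity: 11 + 2 = 13.
Augment Hall→P→R→Exit: bottleneck 8, flow now 8.
Augment Hall→P→U→Exit: bottleneck 3, flow now 11.
Augment Hall→Q→U→Exit: bottleneck 2, flow now 13.
No augmenting path remains; maximum flow = 13.
Cut capacity 13 equals the max flow, so it is a minimum cut.

Yes — it is a minimum cut (capacity 13).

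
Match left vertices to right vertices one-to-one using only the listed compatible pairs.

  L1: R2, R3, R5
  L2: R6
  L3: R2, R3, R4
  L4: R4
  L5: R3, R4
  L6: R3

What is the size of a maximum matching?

5

Unit-capacity flow: source→left, listed edges, right→sink; max matching = max flow.
Augmenting path L1→R2 (+1); matched 1.
Augmenting path L2→R6 (+1); matched 2.
Augmenting path L3→R3 (+1); matched 3.
Augmenting path L4→R4 (+1); matched 4.
Augmenting path L5→R3→L3→R2→L1→R5 (+1); matched 5.
No augmenting path remains; maximum matching = 5.
König certificate: {L1, L2, L3, R3, R4} is a vertex cover of size 5 (every listed pair touches it), so no matching can be larger.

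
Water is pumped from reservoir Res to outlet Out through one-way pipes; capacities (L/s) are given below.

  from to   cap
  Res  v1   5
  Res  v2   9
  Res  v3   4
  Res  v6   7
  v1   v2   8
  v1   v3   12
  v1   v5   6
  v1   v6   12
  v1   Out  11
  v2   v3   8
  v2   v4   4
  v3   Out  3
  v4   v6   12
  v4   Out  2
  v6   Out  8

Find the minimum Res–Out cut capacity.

18

Augment Res→v1→Out: bottleneck 5, flow now 5.
Augment Res→v3→Out: bottleneck 3, flow now 8.
Augment Res→v6→Out: bottleneck 7, flow now 15.
Augment Res→v2→v4→Out: bottleneck 2, flow now 17.
Augment Res→v2→v4→v6→Out: bottleneck 1, flow now 18.
No augmenting path remains; maximum flow = 18.
By max-flow min-cut, the minimum cut capacity equals the max flow.
In the residual graph, reachable from Res: {Res, v2, v3, v4, v6}.
Min-cut edges: Res→v1 (5), v3→Out (3), v4→Out (2), v6→Out (8); capacity 5 + 3 + 2 + 8 = 18.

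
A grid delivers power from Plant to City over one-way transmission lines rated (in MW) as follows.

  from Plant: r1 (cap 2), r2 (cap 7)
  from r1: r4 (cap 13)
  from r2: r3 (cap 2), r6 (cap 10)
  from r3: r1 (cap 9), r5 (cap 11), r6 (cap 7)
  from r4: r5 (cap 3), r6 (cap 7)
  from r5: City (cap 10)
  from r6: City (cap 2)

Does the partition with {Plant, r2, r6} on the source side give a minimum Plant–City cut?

Yes — it is a minimum cut (capacity 6).

Given cut capacity: 2 + 2 + 2 = 6.
Augment Plant→r2→r6→City: bottleneck 2, flow now 2.
Augment Plant→r1→r4→r5→City: bottleneck 2, flow now 4.
Augment Plant→r2→r3→r5→City: bottleneck 2, flow now 6.
No augmenting path remains; maximum flow = 6.
Cut capacity 6 equals the max flow, so it is a minimum cut.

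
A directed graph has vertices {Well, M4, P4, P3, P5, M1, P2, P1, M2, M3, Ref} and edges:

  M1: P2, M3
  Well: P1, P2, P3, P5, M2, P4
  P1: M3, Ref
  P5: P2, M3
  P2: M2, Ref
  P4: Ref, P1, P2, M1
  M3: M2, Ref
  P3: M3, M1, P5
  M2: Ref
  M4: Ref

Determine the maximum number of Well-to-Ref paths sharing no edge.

Assign every edge capacity 1; by Menger, the answer equals the max flow.
Path Well→P4→Ref (+1); total 1.
Path Well→P2→Ref (+1); total 2.
Path Well→P1→Ref (+1); total 3.
Path Well→M2→Ref (+1); total 4.
Path Well→P3→M3→Ref (+1); total 5.
No residual Well→Ref path; max flow = 5.
Certifying cut of size 5: {M2→Ref, M3→Ref, P2→Ref, Well→P1, Well→P4}.

5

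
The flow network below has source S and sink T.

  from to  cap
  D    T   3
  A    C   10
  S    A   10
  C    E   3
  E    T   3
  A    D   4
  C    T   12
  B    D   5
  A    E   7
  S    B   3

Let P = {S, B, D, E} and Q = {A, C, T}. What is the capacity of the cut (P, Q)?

Edges leaving {S, B, D, E}: S→A (10), D→T (3), E→T (3).
Cut capacity = 10 + 3 + 3 = 16.

16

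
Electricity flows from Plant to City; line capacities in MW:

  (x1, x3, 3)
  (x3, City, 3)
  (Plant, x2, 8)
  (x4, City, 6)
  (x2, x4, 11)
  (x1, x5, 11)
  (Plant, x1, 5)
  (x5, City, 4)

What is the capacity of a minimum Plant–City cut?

Augment Plant→x1→x3→City: bottleneck 3, flow now 3.
Augment Plant→x1→x5→City: bottleneck 2, flow now 5.
Augment Plant→x2→x4→City: bottleneck 6, flow now 11.
No augmenting path remains; maximum flow = 11.
By max-flow min-cut, the minimum cut capacity equals the max flow.
In the residual graph, reachable from Plant: {Plant, x2, x4}.
Min-cut edges: Plant→x1 (5), x4→City (6); capacity 5 + 6 = 11.

11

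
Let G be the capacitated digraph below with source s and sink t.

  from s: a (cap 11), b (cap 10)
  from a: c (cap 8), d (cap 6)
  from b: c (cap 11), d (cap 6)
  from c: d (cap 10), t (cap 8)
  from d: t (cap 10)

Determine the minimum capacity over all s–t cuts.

18

Augment s→a→c→t: bottleneck 8, flow now 8.
Augment s→a→d→t: bottleneck 3, flow now 11.
Augment s→b→d→t: bottleneck 6, flow now 17.
Augment s→b→c→d→t: bottleneck 1, flow now 18.
No augmenting path remains; maximum flow = 18.
By max-flow min-cut, the minimum cut capacity equals the max flow.
In the residual graph, reachable from s: {s, a, b, c, d}.
Min-cut edges: c→t (8), d→t (10); capacity 8 + 10 = 18.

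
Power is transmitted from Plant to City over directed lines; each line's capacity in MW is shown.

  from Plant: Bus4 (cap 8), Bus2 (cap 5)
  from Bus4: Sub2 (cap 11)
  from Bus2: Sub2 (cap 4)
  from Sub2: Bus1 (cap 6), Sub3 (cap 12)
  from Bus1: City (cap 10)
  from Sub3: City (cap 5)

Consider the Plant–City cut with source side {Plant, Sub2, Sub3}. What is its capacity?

24

Edges leaving {Plant, Sub2, Sub3}: Plant→Bus4 (8), Plant→Bus2 (5), Sub2→Bus1 (6), Sub3→City (5).
Cut capacity = 8 + 5 + 6 + 5 = 24.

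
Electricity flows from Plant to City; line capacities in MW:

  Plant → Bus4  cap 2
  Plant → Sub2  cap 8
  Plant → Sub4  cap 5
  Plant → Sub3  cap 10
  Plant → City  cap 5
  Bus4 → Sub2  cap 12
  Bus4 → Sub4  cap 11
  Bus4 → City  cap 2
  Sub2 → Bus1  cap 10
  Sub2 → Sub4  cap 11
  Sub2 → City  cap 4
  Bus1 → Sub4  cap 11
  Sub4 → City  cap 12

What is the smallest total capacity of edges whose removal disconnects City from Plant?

20

Augment Plant→City: bottleneck 5, flow now 5.
Augment Plant→Bus4→City: bottleneck 2, flow now 7.
Augment Plant→Sub2→City: bottleneck 4, flow now 11.
Augment Plant→Sub4→City: bottleneck 5, flow now 16.
Augment Plant→Sub2→Sub4→City: bottleneck 4, flow now 20.
No augmenting path remains; maximum flow = 20.
By max-flow min-cut, the minimum cut capacity equals the max flow.
In the residual graph, reachable from Plant: {Plant, Sub3}.
Min-cut edges: Plant→Bus4 (2), Plant→Sub2 (8), Plant→Sub4 (5), Plant→City (5); capacity 2 + 8 + 5 + 5 = 20.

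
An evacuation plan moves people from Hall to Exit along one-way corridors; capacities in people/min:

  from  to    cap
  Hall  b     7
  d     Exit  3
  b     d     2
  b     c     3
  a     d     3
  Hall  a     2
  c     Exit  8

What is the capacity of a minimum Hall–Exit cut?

Augment Hall→a→d→Exit: bottleneck 2, flow now 2.
Augment Hall→b→c→Exit: bottleneck 3, flow now 5.
Augment Hall→b→d→Exit: bottleneck 1, flow now 6.
No augmenting path remains; maximum flow = 6.
By max-flow min-cut, the minimum cut capacity equals the max flow.
In the residual graph, reachable from Hall: {Hall, a, b, d}.
Min-cut edges: b→c (3), d→Exit (3); capacity 3 + 3 = 6.

6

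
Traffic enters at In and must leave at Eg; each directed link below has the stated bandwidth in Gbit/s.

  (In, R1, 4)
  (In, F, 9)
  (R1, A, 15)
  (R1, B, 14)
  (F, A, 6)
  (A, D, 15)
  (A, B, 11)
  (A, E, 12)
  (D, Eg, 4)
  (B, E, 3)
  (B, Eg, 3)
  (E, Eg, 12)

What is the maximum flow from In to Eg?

Augment In→R1→B→Eg: bottleneck 3, flow now 3.
Augment In→R1→A→D→Eg: bottleneck 1, flow now 4.
Augment In→F→A→D→Eg: bottleneck 3, flow now 7.
Augment In→F→A→E→Eg: bottleneck 3, flow now 10.
No augmenting path remains; maximum flow = 10.
In the residual graph, reachable from In: {In, F}.
Min-cut edges: In→R1 (4), F→A (6); capacity 4 + 6 = 10.
This cut is saturated, so no flow can exceed 10.

10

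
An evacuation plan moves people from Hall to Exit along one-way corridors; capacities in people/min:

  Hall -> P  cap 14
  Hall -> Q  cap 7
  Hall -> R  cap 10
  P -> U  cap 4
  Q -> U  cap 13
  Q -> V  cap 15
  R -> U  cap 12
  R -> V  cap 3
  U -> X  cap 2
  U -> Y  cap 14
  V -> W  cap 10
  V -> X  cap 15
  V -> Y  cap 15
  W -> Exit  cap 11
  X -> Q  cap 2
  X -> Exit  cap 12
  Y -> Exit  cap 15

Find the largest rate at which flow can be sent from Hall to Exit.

21

Augment Hall→P→U→X→Exit: bottleneck 2, flow now 2.
Augment Hall→P→U→Y→Exit: bottleneck 2, flow now 4.
Augment Hall→Q→U→Y→Exit: bottleneck 7, flow now 11.
Augment Hall→R→U→Y→Exit: bottleneck 5, flow now 16.
Augment Hall→R→V→W→Exit: bottleneck 3, flow now 19.
Augment Hall→R→U→Q→V→W→Exit: bottleneck 2, flow now 21. (uses reverse residual edge)
No augmenting path remains; maximum flow = 21.
In the residual graph, reachable from Hall: {Hall, P}.
Min-cut edges: Hall→Q (7), Hall→R (10), P→U (4); capacity 7 + 10 + 4 = 21.
This cut is saturated, so no flow can exceed 21.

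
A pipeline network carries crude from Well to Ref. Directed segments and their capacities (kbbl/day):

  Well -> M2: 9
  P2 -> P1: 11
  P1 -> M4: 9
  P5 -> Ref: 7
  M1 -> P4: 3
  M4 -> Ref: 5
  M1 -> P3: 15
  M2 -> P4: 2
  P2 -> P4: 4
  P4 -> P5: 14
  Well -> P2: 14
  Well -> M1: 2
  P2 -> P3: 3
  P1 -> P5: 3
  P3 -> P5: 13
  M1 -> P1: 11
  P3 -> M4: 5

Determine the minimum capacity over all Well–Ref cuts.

12

Augment Well→M1→P4→P5→Ref: bottleneck 2, flow now 2.
Augment Well→P2→P4→P5→Ref: bottleneck 4, flow now 6.
Augment Well→P2→P1→M4→Ref: bottleneck 5, flow now 11.
Augment Well→P2→P1→P5→Ref: bottleneck 1, flow now 12.
No augmenting path remains; maximum flow = 12.
By max-flow min-cut, the minimum cut capacity equals the max flow.
In the residual graph, reachable from Well: {Well, M1, P2, M2, P4, P1, P3, M4, P5}.
Min-cut edges: M4→Ref (5), P5→Ref (7); capacity 5 + 7 = 12.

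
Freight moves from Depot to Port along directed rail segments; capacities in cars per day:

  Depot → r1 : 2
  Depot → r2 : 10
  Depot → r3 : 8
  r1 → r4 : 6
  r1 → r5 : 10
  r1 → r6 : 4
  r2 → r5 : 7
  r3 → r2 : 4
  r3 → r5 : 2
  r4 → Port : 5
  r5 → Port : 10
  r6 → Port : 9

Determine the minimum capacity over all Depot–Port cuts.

11

Augment Depot→r1→r4→Port: bottleneck 2, flow now 2.
Augment Depot→r2→r5→Port: bottleneck 7, flow now 9.
Augment Depot→r3→r5→Port: bottleneck 2, flow now 11.
No augmenting path remains; maximum flow = 11.
By max-flow min-cut, the minimum cut capacity equals the max flow.
In the residual graph, reachable from Depot: {Depot, r2, r3}.
Min-cut edges: Depot→r1 (2), r2→r5 (7), r3→r5 (2); capacity 2 + 7 + 2 = 11.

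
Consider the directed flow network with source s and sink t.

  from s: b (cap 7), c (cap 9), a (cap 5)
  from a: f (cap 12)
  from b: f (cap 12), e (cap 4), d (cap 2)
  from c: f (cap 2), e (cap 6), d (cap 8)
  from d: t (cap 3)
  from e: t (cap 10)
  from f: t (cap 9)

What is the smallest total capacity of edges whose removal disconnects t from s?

21

Augment s→a→f→t: bottleneck 5, flow now 5.
Augment s→b→d→t: bottleneck 2, flow now 7.
Augment s→b→e→t: bottleneck 4, flow now 11.
Augment s→b→f→t: bottleneck 1, flow now 12.
Augment s→c→d→t: bottleneck 1, flow now 13.
Augment s→c→e→t: bottleneck 6, flow now 19.
Augment s→c→f→t: bottleneck 2, flow now 21.
No augmenting path remains; maximum flow = 21.
By max-flow min-cut, the minimum cut capacity equals the max flow.
In the residual graph, reachable from s: {s}.
Min-cut edges: s→a (5), s→b (7), s→c (9); capacity 5 + 7 + 9 = 21.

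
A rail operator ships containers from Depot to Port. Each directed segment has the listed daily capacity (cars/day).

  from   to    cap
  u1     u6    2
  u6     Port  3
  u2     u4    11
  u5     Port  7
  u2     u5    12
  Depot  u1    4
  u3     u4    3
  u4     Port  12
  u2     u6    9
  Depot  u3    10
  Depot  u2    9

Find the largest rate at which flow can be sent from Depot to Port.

14

Augment Depot→u1→u6→Port: bottleneck 2, flow now 2.
Augment Depot→u2→u4→Port: bottleneck 9, flow now 11.
Augment Depot→u3→u4→Port: bottleneck 3, flow now 14.
No augmenting path remains; maximum flow = 14.
In the residual graph, reachable from Depot: {Depot, u1, u3}.
Min-cut edges: Depot→u2 (9), u1→u6 (2), u3→u4 (3); capacity 9 + 2 + 3 = 14.
This cut is saturated, so no flow can exceed 14.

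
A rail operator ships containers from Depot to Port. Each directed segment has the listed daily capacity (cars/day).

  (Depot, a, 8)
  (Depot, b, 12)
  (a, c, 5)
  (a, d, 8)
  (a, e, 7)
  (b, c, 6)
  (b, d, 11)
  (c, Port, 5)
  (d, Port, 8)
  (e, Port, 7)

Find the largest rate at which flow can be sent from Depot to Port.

Augment Depot→a→c→Port: bottleneck 5, flow now 5.
Augment Depot→a→d→Port: bottleneck 3, flow now 8.
Augment Depot→b→d→Port: bottleneck 5, flow now 13.
Augment Depot→b→c→a→e→Port: bottleneck 5, flow now 18. (uses reverse residual edge)
Augment Depot→b→d→a→e→Port: bottleneck 2, flow now 20. (uses reverse residual edge)
No augmenting path remains; maximum flow = 20.
In the residual graph, reachable from Depot: {Depot}.
Min-cut edges: Depot→a (8), Depot→b (12); capacity 8 + 12 = 20.
This cut is saturated, so no flow can exceed 20.

20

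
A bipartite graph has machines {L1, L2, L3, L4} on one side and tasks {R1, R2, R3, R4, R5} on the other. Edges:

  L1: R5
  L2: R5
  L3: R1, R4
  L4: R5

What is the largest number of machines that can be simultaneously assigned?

2

Unit-capacity flow: source→left, listed edges, right→sink; max matching = max flow.
Augmenting path L1→R5 (+1); matched 1.
Augmenting path L3→R1 (+1); matched 2.
No augmenting path remains; maximum matching = 2.
König certificate: {L3, R5} is a vertex cover of size 2 (every listed pair touches it), so no matching can be larger.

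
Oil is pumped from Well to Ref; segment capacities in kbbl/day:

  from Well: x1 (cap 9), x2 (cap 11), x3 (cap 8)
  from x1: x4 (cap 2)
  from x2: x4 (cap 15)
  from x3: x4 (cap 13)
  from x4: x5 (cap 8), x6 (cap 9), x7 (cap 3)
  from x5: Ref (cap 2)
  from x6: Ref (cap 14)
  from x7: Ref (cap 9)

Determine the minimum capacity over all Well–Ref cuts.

14

Augment Well→x1→x4→x5→Ref: bottleneck 2, flow now 2.
Augment Well→x2→x4→x6→Ref: bottleneck 9, flow now 11.
Augment Well→x2→x4→x7→Ref: bottleneck 2, flow now 13.
Augment Well→x3→x4→x7→Ref: bottleneck 1, flow now 14.
No augmenting path remains; maximum flow = 14.
By max-flow min-cut, the minimum cut capacity equals the max flow.
In the residual graph, reachable from Well: {Well, x1, x2, x3, x4, x5}.
Min-cut edges: x4→x6 (9), x4→x7 (3), x5→Ref (2); capacity 9 + 3 + 2 = 14.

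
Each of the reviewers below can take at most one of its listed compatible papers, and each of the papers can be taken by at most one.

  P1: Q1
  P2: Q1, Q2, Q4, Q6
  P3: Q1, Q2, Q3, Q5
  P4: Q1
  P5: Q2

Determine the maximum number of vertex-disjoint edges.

Unit-capacity flow: source→left, listed edges, right→sink; max matching = max flow.
Augmenting path P1→Q1 (+1); matched 1.
Augmenting path P2→Q2 (+1); matched 2.
Augmenting path P3→Q3 (+1); matched 3.
Augmenting path P5→Q2→P2→Q4 (+1); matched 4.
No augmenting path remains; maximum matching = 4.
König certificate: {P2, P3, P5, Q1} is a vertex cover of size 4 (every listed pair touches it), so no matching can be larger.

4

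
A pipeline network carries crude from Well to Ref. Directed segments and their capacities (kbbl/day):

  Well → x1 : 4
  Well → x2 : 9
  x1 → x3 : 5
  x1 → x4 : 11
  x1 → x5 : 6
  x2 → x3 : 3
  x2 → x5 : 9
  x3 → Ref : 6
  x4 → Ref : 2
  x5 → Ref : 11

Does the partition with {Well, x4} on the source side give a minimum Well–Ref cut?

Given cut capacity: 4 + 9 + 2 = 15.
Augment Well→x1→x3→Ref: bottleneck 4, flow now 4.
Augment Well→x2→x3→Ref: bottleneck 2, flow now 6.
Augment Well→x2→x5→Ref: bottleneck 7, flow now 13.
No augmenting path remains; maximum flow = 13.
In the residual graph, reachable from Well: {Well}.
Min-cut edges: Well→x1 (4), Well→x2 (9); capacity 4 + 9 = 13.
Cut capacity 15 exceeds the max flow 13, so it is not minimum.

No — its capacity is 15, but the minimum cut has capacity 13.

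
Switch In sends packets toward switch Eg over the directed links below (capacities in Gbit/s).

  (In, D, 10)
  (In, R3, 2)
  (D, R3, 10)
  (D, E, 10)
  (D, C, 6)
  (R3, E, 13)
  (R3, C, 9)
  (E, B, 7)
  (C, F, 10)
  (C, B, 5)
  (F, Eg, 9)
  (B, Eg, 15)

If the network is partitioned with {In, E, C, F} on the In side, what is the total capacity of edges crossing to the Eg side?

Edges leaving {In, E, C, F}: In→D (10), In→R3 (2), E→B (7), C→B (5), F→Eg (9).
Cut capacity = 10 + 2 + 7 + 5 + 9 = 33.

33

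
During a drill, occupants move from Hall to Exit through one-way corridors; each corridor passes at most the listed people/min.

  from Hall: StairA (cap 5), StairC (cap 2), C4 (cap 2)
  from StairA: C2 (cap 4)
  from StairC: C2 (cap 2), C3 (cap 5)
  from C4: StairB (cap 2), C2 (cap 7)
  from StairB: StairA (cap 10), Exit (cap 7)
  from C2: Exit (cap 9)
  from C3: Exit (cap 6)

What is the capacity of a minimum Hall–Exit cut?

Augment Hall→StairA→C2→Exit: bottleneck 4, flow now 4.
Augment Hall→StairC→C2→Exit: bottleneck 2, flow now 6.
Augment Hall→C4→StairB→Exit: bottleneck 2, flow now 8.
No augmenting path remains; maximum flow = 8.
By max-flow min-cut, the minimum cut capacity equals the max flow.
In the residual graph, reachable from Hall: {Hall, StairA}.
Min-cut edges: Hall→StairC (2), Hall→C4 (2), StairA→C2 (4); capacity 2 + 2 + 4 = 8.

8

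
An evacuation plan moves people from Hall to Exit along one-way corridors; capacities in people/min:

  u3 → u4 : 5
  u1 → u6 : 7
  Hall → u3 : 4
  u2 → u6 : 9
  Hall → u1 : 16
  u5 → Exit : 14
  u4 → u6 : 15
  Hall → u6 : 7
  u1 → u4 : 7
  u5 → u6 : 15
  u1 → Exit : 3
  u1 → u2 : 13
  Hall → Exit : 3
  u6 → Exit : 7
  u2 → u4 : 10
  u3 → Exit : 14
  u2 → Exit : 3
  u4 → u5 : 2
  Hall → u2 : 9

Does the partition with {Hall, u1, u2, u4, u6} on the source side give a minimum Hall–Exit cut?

Given cut capacity: 4 + 3 + 3 + 3 + 2 + 7 = 22.
Augment Hall→Exit: bottleneck 3, flow now 3.
Augment Hall→u1→Exit: bottleneck 3, flow now 6.
Augment Hall→u2→Exit: bottleneck 3, flow now 9.
Augment Hall→u3→Exit: bottleneck 4, flow now 13.
Augment Hall→u6→Exit: bottleneck 7, flow now 20.
Augment Hall→u1→u4→u5→Exit: bottleneck 2, flow now 22.
No augmenting path remains; maximum flow = 22.
Cut capacity 22 equals the max flow, so it is a minimum cut.

Yes — it is a minimum cut (capacity 22).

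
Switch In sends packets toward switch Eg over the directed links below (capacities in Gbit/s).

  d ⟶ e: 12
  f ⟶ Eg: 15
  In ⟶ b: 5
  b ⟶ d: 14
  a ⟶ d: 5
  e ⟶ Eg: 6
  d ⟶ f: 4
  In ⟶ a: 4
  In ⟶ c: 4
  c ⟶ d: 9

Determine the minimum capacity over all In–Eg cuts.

Augment In→a→d→e→Eg: bottleneck 4, flow now 4.
Augment In→b→d→e→Eg: bottleneck 2, flow now 6.
Augment In→b→d→f→Eg: bottleneck 3, flow now 9.
Augment In→c→d→f→Eg: bottleneck 1, flow now 10.
No augmenting path remains; maximum flow = 10.
By max-flow min-cut, the minimum cut capacity equals the max flow.
In the residual graph, reachable from In: {In, a, b, c, d, e}.
Min-cut edges: d→f (4), e→Eg (6); capacity 4 + 6 = 10.

10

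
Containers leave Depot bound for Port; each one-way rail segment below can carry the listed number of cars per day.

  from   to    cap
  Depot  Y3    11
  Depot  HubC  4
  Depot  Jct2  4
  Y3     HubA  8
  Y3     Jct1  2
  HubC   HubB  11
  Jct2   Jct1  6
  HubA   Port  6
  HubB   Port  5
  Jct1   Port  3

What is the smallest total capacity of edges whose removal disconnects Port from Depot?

Augment Depot→Y3→HubA→Port: bottleneck 6, flow now 6.
Augment Depot→Y3→Jct1→Port: bottleneck 2, flow now 8.
Augment Depot→HubC→HubB→Port: bottleneck 4, flow now 12.
Augment Depot→Jct2→Jct1→Port: bottleneck 1, flow now 13.
No augmenting path remains; maximum flow = 13.
By max-flow min-cut, the minimum cut capacity equals the max flow.
In the residual graph, reachable from Depot: {Depot, Y3, Jct2, HubA, Jct1}.
Min-cut edges: Depot→HubC (4), HubA→Port (6), Jct1→Port (3); capacity 4 + 6 + 3 = 13.

13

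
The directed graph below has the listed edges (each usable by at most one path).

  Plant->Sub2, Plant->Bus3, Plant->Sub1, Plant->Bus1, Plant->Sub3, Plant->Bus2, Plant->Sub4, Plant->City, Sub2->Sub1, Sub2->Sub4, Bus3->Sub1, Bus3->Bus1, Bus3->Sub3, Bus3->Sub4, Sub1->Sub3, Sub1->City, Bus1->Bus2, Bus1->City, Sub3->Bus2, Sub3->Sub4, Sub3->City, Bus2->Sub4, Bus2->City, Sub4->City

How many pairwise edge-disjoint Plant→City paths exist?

Assign every edge capacity 1; by Menger, the answer equals the max flow.
Path Plant→City (+1); total 1.
Path Plant→Sub1→City (+1); total 2.
Path Plant→Bus1→City (+1); total 3.
Path Plant→Sub3→City (+1); total 4.
Path Plant→Bus2→City (+1); total 5.
Path Plant→Sub4→City (+1); total 6.
No residual Plant→City path; max flow = 6.
Certifying cut of size 6: {Bus1→City, Bus2→City, Plant→City, Sub1→City, Sub3→City, Sub4→City}.

6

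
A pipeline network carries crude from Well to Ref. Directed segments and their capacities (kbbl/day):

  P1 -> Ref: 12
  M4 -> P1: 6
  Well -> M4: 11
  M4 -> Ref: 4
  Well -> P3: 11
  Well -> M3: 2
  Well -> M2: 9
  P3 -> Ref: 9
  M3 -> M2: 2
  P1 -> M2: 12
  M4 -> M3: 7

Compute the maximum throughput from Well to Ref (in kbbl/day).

19

Augment Well→M4→Ref: bottleneck 4, flow now 4.
Augment Well→P3→Ref: bottleneck 9, flow now 13.
Augment Well→M4→P1→Ref: bottleneck 6, flow now 19.
No augmenting path remains; maximum flow = 19.
In the residual graph, reachable from Well: {Well, M4, P3, M3, M2}.
Min-cut edges: M4→P1 (6), M4→Ref (4), P3→Ref (9); capacity 6 + 4 + 9 = 19.
This cut is saturated, so no flow can exceed 19.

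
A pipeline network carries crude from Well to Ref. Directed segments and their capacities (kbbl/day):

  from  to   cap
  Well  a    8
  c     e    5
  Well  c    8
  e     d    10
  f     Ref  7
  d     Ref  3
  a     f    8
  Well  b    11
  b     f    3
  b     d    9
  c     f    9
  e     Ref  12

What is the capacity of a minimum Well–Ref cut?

Augment Well→a→f→Ref: bottleneck 7, flow now 7.
Augment Well→b→d→Ref: bottleneck 3, flow now 10.
Augment Well→c→e→Ref: bottleneck 5, flow now 15.
No augmenting path remains; maximum flow = 15.
By max-flow min-cut, the minimum cut capacity equals the max flow.
In the residual graph, reachable from Well: {Well, a, b, c, d, f}.
Min-cut edges: c→e (5), d→Ref (3), f→Ref (7); capacity 5 + 3 + 7 = 15.

15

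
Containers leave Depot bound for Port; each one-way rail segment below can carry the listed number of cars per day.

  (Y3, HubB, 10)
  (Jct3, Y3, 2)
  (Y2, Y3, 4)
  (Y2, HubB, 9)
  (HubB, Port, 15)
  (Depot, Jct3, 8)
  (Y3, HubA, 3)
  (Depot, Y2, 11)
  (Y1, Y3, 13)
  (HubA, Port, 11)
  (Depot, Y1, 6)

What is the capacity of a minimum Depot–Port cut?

Augment Depot→Y2→HubB→Port: bottleneck 9, flow now 9.
Augment Depot→Y1→Y3→HubA→Port: bottleneck 3, flow now 12.
Augment Depot→Y1→Y3→HubB→Port: bottleneck 3, flow now 15.
Augment Depot→Y2→Y3→HubB→Port: bottleneck 2, flow now 17.
Augment Depot→Jct3→Y3→HubB→Port: bottleneck 1, flow now 18.
No augmenting path remains; maximum flow = 18.
By max-flow min-cut, the minimum cut capacity equals the max flow.
In the residual graph, reachable from Depot: {Depot, Y1, Y2, Jct3, Y3, HubB}.
Min-cut edges: Y3→HubA (3), HubB→Port (15); capacity 3 + 15 = 18.

18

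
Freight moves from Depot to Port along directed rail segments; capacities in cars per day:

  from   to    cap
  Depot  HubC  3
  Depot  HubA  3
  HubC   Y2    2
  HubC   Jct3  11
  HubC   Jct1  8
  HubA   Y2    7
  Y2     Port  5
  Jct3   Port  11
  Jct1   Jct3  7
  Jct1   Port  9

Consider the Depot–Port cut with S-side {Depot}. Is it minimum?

Yes — it is a minimum cut (capacity 6).

Given cut capacity: 3 + 3 = 6.
Augment Depot→HubC→Y2→Port: bottleneck 2, flow now 2.
Augment Depot→HubC→Jct3→Port: bottleneck 1, flow now 3.
Augment Depot→HubA→Y2→Port: bottleneck 3, flow now 6.
No augmenting path remains; maximum flow = 6.
Cut capacity 6 equals the max flow, so it is a minimum cut.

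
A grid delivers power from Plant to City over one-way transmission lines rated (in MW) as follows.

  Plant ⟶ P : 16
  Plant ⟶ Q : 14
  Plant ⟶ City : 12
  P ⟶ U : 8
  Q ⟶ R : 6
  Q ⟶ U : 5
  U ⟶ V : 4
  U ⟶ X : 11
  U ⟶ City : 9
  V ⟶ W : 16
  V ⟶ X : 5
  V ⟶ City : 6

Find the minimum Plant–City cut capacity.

Augment Plant→City: bottleneck 12, flow now 12.
Augment Plant→P→U→City: bottleneck 8, flow now 20.
Augment Plant→Q→U→City: bottleneck 1, flow now 21.
Augment Plant→Q→U→V→City: bottleneck 4, flow now 25.
No augmenting path remains; maximum flow = 25.
By max-flow min-cut, the minimum cut capacity equals the max flow.
In the residual graph, reachable from Plant: {Plant, P, Q, R}.
Min-cut edges: Plant→City (12), P→U (8), Q→U (5); capacity 12 + 8 + 5 = 25.

25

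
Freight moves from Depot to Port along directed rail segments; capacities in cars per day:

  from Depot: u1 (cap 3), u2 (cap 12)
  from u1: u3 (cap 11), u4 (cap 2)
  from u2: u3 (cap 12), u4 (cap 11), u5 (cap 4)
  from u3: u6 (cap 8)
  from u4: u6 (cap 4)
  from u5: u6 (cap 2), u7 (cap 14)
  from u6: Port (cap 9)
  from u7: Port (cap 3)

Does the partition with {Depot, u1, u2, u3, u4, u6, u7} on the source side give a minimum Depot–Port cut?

No — its capacity is 16, but the minimum cut has capacity 12.

Given cut capacity: 4 + 9 + 3 = 16.
Augment Depot→u1→u3→u6→Port: bottleneck 3, flow now 3.
Augment Depot→u2→u3→u6→Port: bottleneck 5, flow now 8.
Augment Depot→u2→u4→u6→Port: bottleneck 1, flow now 9.
Augment Depot→u2→u5→u7→Port: bottleneck 3, flow now 12.
No augmenting path remains; maximum flow = 12.
In the residual graph, reachable from Depot: {Depot, u1, u2, u3, u4, u5, u6, u7}.
Min-cut edges: u6→Port (9), u7→Port (3); capacity 9 + 3 = 12.
Cut capacity 16 exceeds the max flow 12, so it is not minimum.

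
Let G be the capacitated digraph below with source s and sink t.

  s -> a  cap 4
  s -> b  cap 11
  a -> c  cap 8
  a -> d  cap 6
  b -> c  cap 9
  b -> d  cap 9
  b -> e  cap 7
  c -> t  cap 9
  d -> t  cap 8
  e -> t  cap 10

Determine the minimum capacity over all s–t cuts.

Augment s→a→c→t: bottleneck 4, flow now 4.
Augment s→b→c→t: bottleneck 5, flow now 9.
Augment s→b→d→t: bottleneck 6, flow now 15.
No augmenting path remains; maximum flow = 15.
By max-flow min-cut, the minimum cut capacity equals the max flow.
In the residual graph, reachable from s: {s}.
Min-cut edges: s→a (4), s→b (11); capacity 4 + 11 = 15.

15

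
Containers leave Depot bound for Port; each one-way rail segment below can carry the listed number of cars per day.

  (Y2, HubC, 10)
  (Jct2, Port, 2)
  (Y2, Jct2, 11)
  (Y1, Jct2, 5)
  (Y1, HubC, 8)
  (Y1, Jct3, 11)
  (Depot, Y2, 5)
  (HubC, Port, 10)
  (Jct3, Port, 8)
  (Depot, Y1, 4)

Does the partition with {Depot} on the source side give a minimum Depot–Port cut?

Yes — it is a minimum cut (capacity 9).

Given cut capacity: 4 + 5 = 9.
Augment Depot→Y1→HubC→Port: bottleneck 4, flow now 4.
Augment Depot→Y2→HubC→Port: bottleneck 5, flow now 9.
No augmenting path remains; maximum flow = 9.
Cut capacity 9 equals the max flow, so it is a minimum cut.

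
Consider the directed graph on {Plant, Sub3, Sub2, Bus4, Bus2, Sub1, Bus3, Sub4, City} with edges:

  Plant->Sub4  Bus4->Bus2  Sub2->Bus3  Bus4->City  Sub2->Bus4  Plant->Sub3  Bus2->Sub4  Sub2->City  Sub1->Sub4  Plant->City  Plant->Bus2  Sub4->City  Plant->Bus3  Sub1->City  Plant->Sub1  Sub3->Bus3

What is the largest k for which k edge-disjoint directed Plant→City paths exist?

Assign every edge capacity 1; by Menger, the answer equals the max flow.
Path Plant→City (+1); total 1.
Path Plant→Sub1→City (+1); total 2.
Path Plant→Sub4→City (+1); total 3.
No residual Plant→City path; max flow = 3.
Certifying cut of size 3: {Plant→City, Plant→Sub1, Sub4→City}.

3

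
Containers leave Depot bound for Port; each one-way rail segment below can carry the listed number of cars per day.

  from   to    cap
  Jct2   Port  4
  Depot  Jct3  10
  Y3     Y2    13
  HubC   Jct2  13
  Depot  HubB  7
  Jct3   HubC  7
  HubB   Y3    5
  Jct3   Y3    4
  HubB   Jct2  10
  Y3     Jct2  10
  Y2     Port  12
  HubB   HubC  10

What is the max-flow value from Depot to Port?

Augment Depot→HubB→Jct2→Port: bottleneck 4, flow now 4.
Augment Depot→HubB→Y3→Y2→Port: bottleneck 3, flow now 7.
Augment Depot→Jct3→Y3→Y2→Port: bottleneck 4, flow now 11.
Augment Depot→Jct3→HubC→Jct2→HubB→Y3→Y2→Port: bottleneck 2, flow now 13. (uses reverse residual edge)
No augmenting path remains; maximum flow = 13.
In the residual graph, reachable from Depot: {Depot, HubB, Jct3, HubC, Jct2}.
Min-cut edges: HubB→Y3 (5), Jct3→Y3 (4), Jct2→Port (4); capacity 5 + 4 + 4 = 13.
This cut is saturated, so no flow can exceed 13.

13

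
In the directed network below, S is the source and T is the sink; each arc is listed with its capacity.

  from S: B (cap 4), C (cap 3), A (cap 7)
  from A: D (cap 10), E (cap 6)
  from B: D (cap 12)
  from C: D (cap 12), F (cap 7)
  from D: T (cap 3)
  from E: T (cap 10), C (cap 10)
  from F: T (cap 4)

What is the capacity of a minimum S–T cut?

12

Augment S→A→D→T: bottleneck 3, flow now 3.
Augment S→A→E→T: bottleneck 4, flow now 7.
Augment S→C→F→T: bottleneck 3, flow now 10.
Augment S→B→D→A→E→T: bottleneck 2, flow now 12. (uses reverse residual edge)
No augmenting path remains; maximum flow = 12.
By max-flow min-cut, the minimum cut capacity equals the max flow.
In the residual graph, reachable from S: {S, A, B, D}.
Min-cut edges: S→C (3), A→E (6), D→T (3); capacity 3 + 6 + 3 = 12.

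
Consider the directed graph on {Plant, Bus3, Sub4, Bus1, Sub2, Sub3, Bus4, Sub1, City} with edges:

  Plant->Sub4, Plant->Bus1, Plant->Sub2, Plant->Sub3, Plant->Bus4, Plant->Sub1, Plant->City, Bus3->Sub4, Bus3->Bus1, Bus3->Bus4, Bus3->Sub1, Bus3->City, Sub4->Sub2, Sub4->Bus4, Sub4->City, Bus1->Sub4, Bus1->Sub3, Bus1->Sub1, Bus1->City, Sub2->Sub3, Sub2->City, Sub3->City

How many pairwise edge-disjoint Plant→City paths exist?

5

Assign every edge capacity 1; by Menger, the answer equals the max flow.
Path Plant→City (+1); total 1.
Path Plant→Sub4→City (+1); total 2.
Path Plant→Bus1→City (+1); total 3.
Path Plant→Sub2→City (+1); total 4.
Path Plant→Sub3→City (+1); total 5.
No residual Plant→City path; max flow = 5.
Certifying cut of size 5: {Plant→Bus1, Plant→City, Plant→Sub2, Plant→Sub3, Plant→Sub4}.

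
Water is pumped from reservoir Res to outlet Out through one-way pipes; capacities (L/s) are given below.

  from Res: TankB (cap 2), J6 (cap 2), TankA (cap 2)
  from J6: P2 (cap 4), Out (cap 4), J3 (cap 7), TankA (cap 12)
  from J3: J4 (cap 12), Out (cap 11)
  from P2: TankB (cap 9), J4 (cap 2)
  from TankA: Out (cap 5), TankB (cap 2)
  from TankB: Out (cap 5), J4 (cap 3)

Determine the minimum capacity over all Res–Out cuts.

6

Augment Res→J6→Out: bottleneck 2, flow now 2.
Augment Res→TankA→Out: bottleneck 2, flow now 4.
Augment Res→TankB→Out: bottleneck 2, flow now 6.
No augmenting path remains; maximum flow = 6.
By max-flow min-cut, the minimum cut capacity equals the max flow.
In the residual graph, reachable from Res: {Res}.
Min-cut edges: Res→J6 (2), Res→TankA (2), Res→TankB (2); capacity 2 + 2 + 2 = 6.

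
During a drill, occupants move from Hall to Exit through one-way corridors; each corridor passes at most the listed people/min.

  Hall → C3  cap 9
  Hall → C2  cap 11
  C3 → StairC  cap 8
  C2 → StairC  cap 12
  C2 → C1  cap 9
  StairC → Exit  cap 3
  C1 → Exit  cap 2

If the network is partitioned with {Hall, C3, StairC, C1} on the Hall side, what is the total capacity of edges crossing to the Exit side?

16

Edges leaving {Hall, C3, StairC, C1}: Hall→C2 (11), StairC→Exit (3), C1→Exit (2).
Cut capacity = 11 + 3 + 2 = 16.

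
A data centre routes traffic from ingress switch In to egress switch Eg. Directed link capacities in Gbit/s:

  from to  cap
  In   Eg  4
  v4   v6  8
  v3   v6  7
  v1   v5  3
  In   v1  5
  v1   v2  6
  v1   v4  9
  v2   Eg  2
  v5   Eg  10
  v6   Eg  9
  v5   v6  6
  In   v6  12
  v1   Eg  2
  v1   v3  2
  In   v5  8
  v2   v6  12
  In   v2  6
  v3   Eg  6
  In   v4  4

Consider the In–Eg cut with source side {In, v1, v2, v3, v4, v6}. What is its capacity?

Edges leaving {In, v1, v2, v3, v4, v6}: In→v5 (8), In→Eg (4), v1→v5 (3), v1→Eg (2), v2→Eg (2), v3→Eg (6), v6→Eg (9).
Cut capacity = 8 + 4 + 3 + 2 + 2 + 6 + 9 = 34.

34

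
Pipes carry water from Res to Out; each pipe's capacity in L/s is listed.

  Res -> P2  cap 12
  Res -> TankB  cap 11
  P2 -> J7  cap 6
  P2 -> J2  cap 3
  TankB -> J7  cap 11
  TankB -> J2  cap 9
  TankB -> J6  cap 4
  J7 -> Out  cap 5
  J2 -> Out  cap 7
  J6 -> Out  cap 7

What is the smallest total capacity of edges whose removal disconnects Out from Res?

16

Augment Res→P2→J7→Out: bottleneck 5, flow now 5.
Augment Res→P2→J2→Out: bottleneck 3, flow now 8.
Augment Res→TankB→J2→Out: bottleneck 4, flow now 12.
Augment Res→TankB→J6→Out: bottleneck 4, flow now 16.
No augmenting path remains; maximum flow = 16.
By max-flow min-cut, the minimum cut capacity equals the max flow.
In the residual graph, reachable from Res: {Res, P2, TankB, J7, J2}.
Min-cut edges: TankB→J6 (4), J7→Out (5), J2→Out (7); capacity 4 + 5 + 7 = 16.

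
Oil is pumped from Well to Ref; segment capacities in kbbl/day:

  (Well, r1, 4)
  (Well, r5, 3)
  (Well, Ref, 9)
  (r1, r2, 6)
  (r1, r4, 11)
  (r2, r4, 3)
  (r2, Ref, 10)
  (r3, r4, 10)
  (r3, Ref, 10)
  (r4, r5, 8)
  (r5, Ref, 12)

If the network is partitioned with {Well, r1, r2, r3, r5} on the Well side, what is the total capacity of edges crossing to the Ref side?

65

Edges leaving {Well, r1, r2, r3, r5}: Well→Ref (9), r1→r4 (11), r2→r4 (3), r2→Ref (10), r3→r4 (10), r3→Ref (10), r5→Ref (12).
Cut capacity = 9 + 11 + 3 + 10 + 10 + 10 + 12 = 65.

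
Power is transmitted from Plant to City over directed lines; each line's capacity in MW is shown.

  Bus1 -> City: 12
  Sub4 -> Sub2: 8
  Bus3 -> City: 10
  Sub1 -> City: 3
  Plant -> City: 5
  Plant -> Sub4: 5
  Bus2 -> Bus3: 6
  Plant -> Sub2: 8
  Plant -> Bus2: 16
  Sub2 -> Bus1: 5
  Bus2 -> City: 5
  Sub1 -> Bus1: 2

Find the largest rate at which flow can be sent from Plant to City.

Augment Plant→City: bottleneck 5, flow now 5.
Augment Plant→Bus2→City: bottleneck 5, flow now 10.
Augment Plant→Bus2→Bus3→City: bottleneck 6, flow now 16.
Augment Plant→Sub2→Bus1→City: bottleneck 5, flow now 21.
No augmenting path remains; maximum flow = 21.
In the residual graph, reachable from Plant: {Plant, Sub4, Bus2, Sub2}.
Min-cut edges: Plant→City (5), Bus2→Bus3 (6), Bus2→City (5), Sub2→Bus1 (5); capacity 5 + 6 + 5 + 5 = 21.
This cut is saturated, so no flow can exceed 21.

21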